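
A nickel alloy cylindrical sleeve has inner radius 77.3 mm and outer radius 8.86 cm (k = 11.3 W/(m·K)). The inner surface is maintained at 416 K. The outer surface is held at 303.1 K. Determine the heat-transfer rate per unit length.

Q' = 58.8 kW/m

Q' = 2πk·ΔT/ln(r₂/r₁) = 2π × 11.3 × 112.9 / ln(0.0886/0.0773) = 58800 W/m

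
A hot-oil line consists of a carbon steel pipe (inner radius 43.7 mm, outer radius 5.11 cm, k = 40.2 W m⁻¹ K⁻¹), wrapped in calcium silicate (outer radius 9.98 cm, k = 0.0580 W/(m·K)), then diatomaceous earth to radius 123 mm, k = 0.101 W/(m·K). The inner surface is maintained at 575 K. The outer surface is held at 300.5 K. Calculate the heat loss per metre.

Series thermal resistances, inner to outer:
  R'_carbon steel = ln(0.0511/0.0437)/(2πk) = 0.1564/(2π·40.2) = 6.193×10^-4 m·K/W
  R'_calcium silicate = ln(0.0998/0.0511)/(2πk) = 0.6694/(2π·0.0580) = 1.837 m·K/W
  R'_diatomaceous earth = ln(0.123/0.0998)/(2πk) = 0.2090/(2π·0.101) = 0.3294 m·K/W
ΣR = 6.193×10^-4 + 1.837 + 0.3294 = 2.167 m·K/W
Q' = ΔT/ΣR = (575 K − 300.5 K)/2.167 = 127 W/m

Q' = 127 W/m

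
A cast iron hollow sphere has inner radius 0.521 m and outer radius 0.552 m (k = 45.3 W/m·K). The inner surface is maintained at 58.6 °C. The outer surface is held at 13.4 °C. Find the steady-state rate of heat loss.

Q = 4πk·ΔT/(1/r₁ − 1/r₂) = 4π × 45.3 × 45.2 / (1/0.521 − 1/0.552) = 2.39×10^5 W

Q = 239 kW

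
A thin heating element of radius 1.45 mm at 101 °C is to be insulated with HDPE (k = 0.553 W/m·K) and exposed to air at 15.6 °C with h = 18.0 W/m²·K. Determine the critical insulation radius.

r_cr = 3.07 cm

For a cylinder, r_cr = k_ins/h = 0.553/18.0 = 0.0307 m = 3.07 cm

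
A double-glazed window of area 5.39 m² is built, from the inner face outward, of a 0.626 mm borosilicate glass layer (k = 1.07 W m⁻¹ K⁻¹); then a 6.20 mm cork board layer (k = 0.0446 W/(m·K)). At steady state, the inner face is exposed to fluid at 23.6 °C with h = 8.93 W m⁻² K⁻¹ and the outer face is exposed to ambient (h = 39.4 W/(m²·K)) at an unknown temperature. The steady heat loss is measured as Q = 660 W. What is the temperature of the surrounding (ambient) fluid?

T_out = -10.3 °C

Sum the resistances:
  R_conv,in = 1/(hA) = 1/(8.93·5.39) = 0.02078 K/W
  R_borosilicate glass = L/(kA) = 6.26×10^-4/(1.07·5.39) = 1.085×10^-4 K/W
  R_cork board = L/(kA) = 0.00620/(0.0446·5.39) = 0.02579 K/W
  R_conv,out = 1/(hA) = 1/(39.4·5.39) = 0.004709 K/W
ΣR = 0.05138 K/W
ΔT = Q·ΣR = 660 × 0.05138 = 33.91 K
Heat flows outward, so T_out = T_in − ΔT = 23.6 − 33.91 = -10.3 °C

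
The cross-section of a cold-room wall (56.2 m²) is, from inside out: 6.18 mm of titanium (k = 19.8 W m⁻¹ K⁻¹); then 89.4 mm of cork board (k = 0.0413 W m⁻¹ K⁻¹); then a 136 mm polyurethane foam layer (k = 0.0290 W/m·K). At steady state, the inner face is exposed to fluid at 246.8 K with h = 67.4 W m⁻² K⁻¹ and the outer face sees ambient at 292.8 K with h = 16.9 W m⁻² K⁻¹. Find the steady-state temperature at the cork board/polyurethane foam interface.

T = 261.3 K

Series thermal resistances, inner to outer:
  R_conv,in = 1/(hA) = 1/(67.4·56.2) = 2.640×10^-4 K/W
  R_titanium = L/(kA) = 0.00618/(19.8·56.2) = 5.554×10^-6 K/W
  R_cork board = L/(kA) = 0.0894/(0.0413·56.2) = 0.03852 K/W
  R_polyurethane foam = L/(kA) = 0.136/(0.0290·56.2) = 0.08345 K/W
  R_conv,out = 1/(hA) = 1/(16.9·56.2) = 0.001053 K/W
ΣR = 2.640×10^-4 + 5.554×10^-6 + 0.03852 + 0.08345 + 0.001053 = 0.1233 K/W
Q = ΔT/ΣR = (246.8 K − 292.8 K)/0.1233 = -373.1 W
From the inner boundary to the cork board/polyurethane foam interface, ΣR_partial = 0.03879 K/W.
T_interface = T_in − Q·ΣR_partial = 246.8 K − (-373.1)(0.03879) = 261.3 K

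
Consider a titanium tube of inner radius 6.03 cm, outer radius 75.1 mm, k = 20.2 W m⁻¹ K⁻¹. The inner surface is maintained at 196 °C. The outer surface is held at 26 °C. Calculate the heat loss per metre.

Q' = 2πk·ΔT/ln(r₂/r₁) = 2π × 20.2 × 170 / ln(0.0751/0.0603) = 98300 W/m

Q' = 98.3 kW/m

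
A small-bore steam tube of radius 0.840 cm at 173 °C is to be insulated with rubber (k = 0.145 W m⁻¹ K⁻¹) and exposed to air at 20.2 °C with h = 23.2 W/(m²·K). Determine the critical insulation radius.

For a cylinder, r_cr = k_ins/h = 0.145/23.2 = 0.00625 m = 0.625 cm

r_cr = 0.625 cm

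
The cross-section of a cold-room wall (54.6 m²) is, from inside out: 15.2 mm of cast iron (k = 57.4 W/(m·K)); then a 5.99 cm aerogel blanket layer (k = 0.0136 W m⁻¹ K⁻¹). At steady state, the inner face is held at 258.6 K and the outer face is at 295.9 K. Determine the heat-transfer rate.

Q = 462 W

Treat each layer as a resistance in series:
  R_cast iron = L/(kA) = 0.0152/(57.4·54.6) = 4.850×10^-6 K/W
  R_aerogel blanket = L/(kA) = 0.0599/(0.0136·54.6) = 0.08067 K/W
ΣR = 4.850×10^-6 + 0.08067 = 0.08067 K/W
Q = ΔT/ΣR = (258.6 K − 295.9 K)/0.08067 = -462 W
(Negative Q ⇒ heat flows inward; heat gain = 462 W.)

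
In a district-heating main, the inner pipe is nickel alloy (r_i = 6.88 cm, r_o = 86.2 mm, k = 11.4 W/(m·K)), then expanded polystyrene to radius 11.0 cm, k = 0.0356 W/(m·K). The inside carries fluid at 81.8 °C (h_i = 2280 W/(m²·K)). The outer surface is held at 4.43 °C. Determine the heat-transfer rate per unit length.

Treat each layer as a resistance in series:
  R'_conv,in = 1/(2πr h) = 1/(2π·0.0688·2280) = 0.001015 m·K/W
  R'_nickel alloy = ln(0.0862/0.0688)/(2πk) = 0.2255/(2π·11.4) = 0.003148 m·K/W
  R'_expanded polystyrene = ln(0.110/0.0862)/(2πk) = 0.2438/(2π·0.0356) = 1.090 m·K/W
ΣR = 0.001015 + 0.003148 + 1.090 = 1.094 m·K/W
Q' = ΔT/ΣR = (81.8 °C − 4.43 °C)/1.094 = 70.7 W/m

Q' = 70.7 W/m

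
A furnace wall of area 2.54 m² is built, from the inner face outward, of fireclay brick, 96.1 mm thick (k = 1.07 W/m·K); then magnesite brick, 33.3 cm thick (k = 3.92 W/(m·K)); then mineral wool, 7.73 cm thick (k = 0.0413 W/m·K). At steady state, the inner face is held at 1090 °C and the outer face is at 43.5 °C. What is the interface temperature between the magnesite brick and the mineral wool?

Series thermal resistances, inner to outer:
  R_fireclay brick = L/(kA) = 0.0961/(1.07·2.54) = 0.03536 K/W
  R_magnesite brick = L/(kA) = 0.333/(3.92·2.54) = 0.03344 K/W
  R_mineral wool = L/(kA) = 0.0773/(0.0413·2.54) = 0.7369 K/W
ΣR = 0.03536 + 0.03344 + 0.7369 = 0.8057 K/W
Q = ΔT/ΣR = (1090 °C − 43.5 °C)/0.8057 = 1299 W
From the inner boundary to the magnesite brick/mineral wool interface, ΣR_partial = 0.06880 K/W.
T_interface = T_in − Q·ΣR_partial = 1090 °C − (1299)(0.06880) = 1001 °C

T = 1001 °C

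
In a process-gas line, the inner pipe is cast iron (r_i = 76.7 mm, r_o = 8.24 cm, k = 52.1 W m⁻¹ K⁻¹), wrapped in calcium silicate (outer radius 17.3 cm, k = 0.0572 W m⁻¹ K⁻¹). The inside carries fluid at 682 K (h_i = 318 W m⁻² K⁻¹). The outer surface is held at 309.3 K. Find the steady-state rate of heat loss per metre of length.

Resistance network (inner→outer):
  R'_conv,in = 1/(2πr h) = 1/(2π·0.0767·318) = 0.006525 m·K/W
  R'_cast iron = ln(0.0824/0.0767)/(2πk) = 0.07168/(2π·52.1) = 2.190×10^-4 m·K/W
  R'_calcium silicate = ln(0.173/0.0824)/(2πk) = 0.7417/(2π·0.0572) = 2.064 m·K/W
ΣR = 0.006525 + 2.190×10^-4 + 2.064 = 2.071 m·K/W
Q' = ΔT/ΣR = (682 K − 309.3 K)/2.071 = 180 W/m

Q' = 180 W/m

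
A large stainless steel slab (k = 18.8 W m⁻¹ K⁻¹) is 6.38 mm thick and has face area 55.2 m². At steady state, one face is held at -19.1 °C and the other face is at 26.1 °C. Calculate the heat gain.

Q = kA·ΔT/L = 18.8 × 55.2 × |-19.1 °C − 26.1 °C| / 0.00638 = 7.35×10^6 W

Q = 7350 kW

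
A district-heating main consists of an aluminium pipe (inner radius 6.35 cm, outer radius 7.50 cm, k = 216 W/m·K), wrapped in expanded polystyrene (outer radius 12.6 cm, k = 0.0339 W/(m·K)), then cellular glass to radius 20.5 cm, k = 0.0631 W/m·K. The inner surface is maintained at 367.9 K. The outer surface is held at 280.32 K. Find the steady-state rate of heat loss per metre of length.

Treat each layer as a resistance in series:
  R'_aluminium = ln(0.0750/0.0635)/(2πk) = 0.1664/(2π·216) = 1.226×10^-4 m·K/W
  R'_expanded polystyrene = ln(0.126/0.0750)/(2πk) = 0.5188/(2π·0.0339) = 2.436 m·K/W
  R'_cellular glass = ln(0.205/0.126)/(2πk) = 0.4867/(2π·0.0631) = 1.228 m·K/W
ΣR = 1.226×10^-4 + 2.436 + 1.228 = 3.664 m·K/W
Q' = ΔT/ΣR = (367.9 K − 280.32 K)/3.664 = 23.9 W/m

Q' = 23.9 W/m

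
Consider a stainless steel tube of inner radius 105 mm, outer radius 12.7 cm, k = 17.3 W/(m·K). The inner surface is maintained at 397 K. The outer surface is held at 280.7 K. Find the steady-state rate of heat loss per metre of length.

Q' = 2πk·ΔT/ln(r₂/r₁) = 2π × 17.3 × 116.3 / ln(0.127/0.105) = 66500 W/m

Q' = 66.5 kW/m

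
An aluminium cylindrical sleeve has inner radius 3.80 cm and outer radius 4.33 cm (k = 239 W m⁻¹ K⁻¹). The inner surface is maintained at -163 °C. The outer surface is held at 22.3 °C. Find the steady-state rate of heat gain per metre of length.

Q' = 2πk·ΔT/ln(r₂/r₁) = 2π × 239 × 185.3 / ln(0.0433/0.0380) = 2.13×10^6 W/m

Q' = 2130 kW/m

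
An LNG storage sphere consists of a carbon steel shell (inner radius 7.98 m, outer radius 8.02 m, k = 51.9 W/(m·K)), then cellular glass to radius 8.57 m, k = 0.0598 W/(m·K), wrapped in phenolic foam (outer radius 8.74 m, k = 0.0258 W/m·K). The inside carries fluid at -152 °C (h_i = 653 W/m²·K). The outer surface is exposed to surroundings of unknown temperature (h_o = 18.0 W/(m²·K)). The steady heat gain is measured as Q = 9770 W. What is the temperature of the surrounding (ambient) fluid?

T_out = 21.0 °C

Series resistances:
  R_conv,in = 1/(4πr²h) = 1/(4π·7.98²·653) = 1.914×10^-6 K/W
  R_carbon steel = (1/7.98 − 1/8.02)/(4πk) = 6.250×10^-4/(4π·51.9) = 9.583×10^-7 K/W
  R_cellular glass = (1/8.02 − 1/8.57)/(4πk) = 0.008002/(4π·0.0598) = 0.01065 K/W
  R_phenolic foam = (1/8.57 − 1/8.74)/(4πk) = 0.002270/(4π·0.0258) = 0.007000 K/W
  R_conv,out = 1/(4πr²h) = 1/(4π·8.74²·18.0) = 5.788×10^-5 K/W
ΣR = 0.01771 K/W
ΔT = Q·ΣR = 9770 × 0.01771 = 173.0 K
Heat flows inward, so T_out = T_in + ΔT = -152 + 173.0 = 21.0 °C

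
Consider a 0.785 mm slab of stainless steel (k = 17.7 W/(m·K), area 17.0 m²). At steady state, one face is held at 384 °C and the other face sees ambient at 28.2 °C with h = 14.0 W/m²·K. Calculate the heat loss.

Resistance network (inner→outer):
  R_stainless steel = L/(kA) = 7.85×10^-4/(17.7·17.0) = 2.609×10^-6 K/W
  R_conv,out = 1/(hA) = 1/(14.0·17.0) = 0.004202 K/W
ΣR = 2.609×10^-6 + 0.004202 = 0.004205 K/W
Q = ΔT/ΣR = (384 °C − 28.2 °C)/0.004205 = 84600 W

Q = 84.6 kW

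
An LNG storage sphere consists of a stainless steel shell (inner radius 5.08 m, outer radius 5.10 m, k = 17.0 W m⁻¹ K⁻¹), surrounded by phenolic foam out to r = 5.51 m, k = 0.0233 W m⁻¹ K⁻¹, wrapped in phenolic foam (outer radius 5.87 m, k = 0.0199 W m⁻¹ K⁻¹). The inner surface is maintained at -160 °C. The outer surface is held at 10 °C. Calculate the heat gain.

Q = 1800 W

Resistance network (inner→outer):
  R_stainless steel = (1/5.08 − 1/5.10)/(4πk) = 7.720×10^-4/(4π·17.0) = 3.614×10^-6 K/W
  R_phenolic foam = (1/5.10 − 1/5.51)/(4πk) = 0.01459/(4π·0.0233) = 0.04983 K/W
  R_phenolic foam = (1/5.51 − 1/5.87)/(4πk) = 0.01113/(4π·0.0199) = 0.04451 K/W
ΣR = 3.614×10^-6 + 0.04983 + 0.04451 = 0.09434 K/W
Q = ΔT/ΣR = (-160 °C − 10 °C)/0.09434 = -1800 W
(Negative Q ⇒ heat flows inward; heat gain = 1800 W.)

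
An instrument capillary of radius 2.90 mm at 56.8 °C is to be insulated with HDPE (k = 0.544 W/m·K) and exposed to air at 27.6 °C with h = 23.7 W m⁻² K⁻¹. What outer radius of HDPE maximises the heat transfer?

r_cr = 2.30 cm

For a cylinder, r_cr = k_ins/h = 0.544/23.7 = 0.0230 m = 2.30 cm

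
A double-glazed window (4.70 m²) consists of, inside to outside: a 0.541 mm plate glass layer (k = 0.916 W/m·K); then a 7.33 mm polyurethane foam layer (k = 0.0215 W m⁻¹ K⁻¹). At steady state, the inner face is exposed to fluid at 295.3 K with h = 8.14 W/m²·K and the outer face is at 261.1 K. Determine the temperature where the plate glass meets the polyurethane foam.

T = 286.2 K

Treat each layer as a resistance in series:
  R_conv,in = 1/(hA) = 1/(8.14·4.70) = 0.02614 K/W
  R_plate glass = L/(kA) = 5.41×10^-4/(0.916·4.70) = 1.257×10^-4 K/W
  R_polyurethane foam = L/(kA) = 0.00733/(0.0215·4.70) = 0.07254 K/W
ΣR = 0.02614 + 1.257×10^-4 + 0.07254 = 0.09881 K/W
Q = ΔT/ΣR = (295.3 K − 261.1 K)/0.09881 = 346.1 W
From the inner boundary to the plate glass/polyurethane foam interface, ΣR_partial = 0.02627 K/W.
T_interface = T_in − Q·ΣR_partial = 295.3 K − (346.1)(0.02627) = 286.2 K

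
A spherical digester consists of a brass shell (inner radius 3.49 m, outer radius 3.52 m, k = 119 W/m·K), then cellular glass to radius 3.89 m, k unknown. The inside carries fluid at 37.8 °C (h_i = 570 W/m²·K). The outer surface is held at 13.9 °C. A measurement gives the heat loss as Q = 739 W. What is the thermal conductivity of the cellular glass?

ΣR = ΔT/Q = |37.8 − 13.9|/739 = 0.03234 K/W
Known resistances:
  R_conv,in = 1/(4πr²h) = 1/(4π·3.49²·570) = 1.146×10^-5 K/W
  R_brass = (1/3.49 − 1/3.52)/(4πk) = 0.002442/(4π·119) = 1.633×10^-6 K/W
R_cellular glass = ΣR − ΣR_known = 0.03234 − 1.309×10^-5 = 0.03233 K/W
(1/r₁−1/r₂)/(4πk) = 0.03233 ⇒ k = 0.02702/(4π·0.03233) = 0.0665 W/m·K

k = 0.0665 W/m·K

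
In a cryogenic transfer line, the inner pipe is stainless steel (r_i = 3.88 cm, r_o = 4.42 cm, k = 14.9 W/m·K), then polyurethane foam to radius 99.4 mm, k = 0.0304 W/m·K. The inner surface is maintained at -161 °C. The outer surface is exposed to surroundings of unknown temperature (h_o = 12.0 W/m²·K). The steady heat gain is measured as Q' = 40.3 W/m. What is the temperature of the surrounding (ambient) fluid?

T_out = 15.4 °C

Series resistances:
  R'_stainless steel = ln(0.0442/0.0388)/(2πk) = 0.1303/(2π·14.9) = 0.001392 m·K/W
  R'_polyurethane foam = ln(0.0994/0.0442)/(2πk) = 0.8104/(2π·0.0304) = 4.243 m·K/W
  R'_conv,out = 1/(2πr h) = 1/(2π·0.0994·12.0) = 0.1334 m·K/W
ΣR = 4.378 m·K/W
ΔT = Q'·ΣR = 40.3 × 4.378 = 176.4 K
Heat flows inward, so T_out = T_in + ΔT = -161 + 176.4 = 15.4 °C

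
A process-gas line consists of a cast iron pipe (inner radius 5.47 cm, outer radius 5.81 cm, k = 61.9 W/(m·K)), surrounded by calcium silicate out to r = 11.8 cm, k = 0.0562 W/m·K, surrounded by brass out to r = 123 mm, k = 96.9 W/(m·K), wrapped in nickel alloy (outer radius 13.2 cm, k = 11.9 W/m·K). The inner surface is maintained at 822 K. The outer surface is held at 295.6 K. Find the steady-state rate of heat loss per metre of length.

Q' = 262 W/m

Treat each layer as a resistance in series:
  R'_cast iron = ln(0.0581/0.0547)/(2πk) = 0.06030/(2π·61.9) = 1.550×10^-4 m·K/W
  R'_calcium silicate = ln(0.118/0.0581)/(2πk) = 0.7085/(2π·0.0562) = 2.006 m·K/W
  R'_brass = ln(0.123/0.118)/(2πk) = 0.04150/(2π·96.9) = 6.816×10^-5 m·K/W
  R'_nickel alloy = ln(0.132/0.123)/(2πk) = 0.07062/(2π·11.9) = 9.445×10^-4 m·K/W
ΣR = 1.550×10^-4 + 2.006 + 6.816×10^-5 + 9.445×10^-4 = 2.007 m·K/W
Q' = ΔT/ΣR = (822 K − 295.6 K)/2.007 = 262 W/m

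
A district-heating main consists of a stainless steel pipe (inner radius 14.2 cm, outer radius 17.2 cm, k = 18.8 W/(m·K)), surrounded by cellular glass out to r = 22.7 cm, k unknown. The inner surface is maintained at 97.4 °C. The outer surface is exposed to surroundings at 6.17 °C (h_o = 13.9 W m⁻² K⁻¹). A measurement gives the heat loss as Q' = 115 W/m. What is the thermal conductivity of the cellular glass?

ΣR = ΔT/Q' = |97.4 − 6.17|/115 = 0.7933 m·K/W
Known resistances:
  R'_stainless steel = ln(0.172/0.142)/(2πk) = 0.1917/(2π·18.8) = 0.001623 m·K/W
  R'_conv,out = 1/(2πr h) = 1/(2π·0.227·13.9) = 0.05044 m·K/W
R_cellular glass = ΣR − ΣR_known = 0.7933 − 0.05206 = 0.7412 m·K/W
ln(r₂/r₁)/(2πk) = 0.7412 ⇒ k = 0.2775/(2π·0.7412) = 0.0596 W/m·K

k = 0.0596 W/m·K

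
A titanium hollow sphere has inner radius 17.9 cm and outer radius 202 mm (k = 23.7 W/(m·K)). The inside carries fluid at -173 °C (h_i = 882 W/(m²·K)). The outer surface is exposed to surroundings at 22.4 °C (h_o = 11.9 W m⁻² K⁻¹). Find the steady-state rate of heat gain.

Resistance network (inner→outer):
  R_conv,in = 1/(4πr²h) = 1/(4π·0.179²·882) = 0.002816 K/W
  R_titanium = (1/0.179 − 1/0.202)/(4πk) = 0.6361/(4π·23.7) = 0.002136 K/W
  R_conv,out = 1/(4πr²h) = 1/(4π·0.202²·11.9) = 0.1639 K/W
ΣR = 0.002816 + 0.002136 + 0.1639 = 0.1689 K/W
Q = ΔT/ΣR = (-173 °C − 22.4 °C)/0.1689 = -1160 W
(Negative Q ⇒ heat flows inward; heat gain = 1160 W.)

Q = 1160 W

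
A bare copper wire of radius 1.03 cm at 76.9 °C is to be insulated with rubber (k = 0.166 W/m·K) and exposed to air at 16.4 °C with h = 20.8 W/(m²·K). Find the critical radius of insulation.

r_cr = 0.798 cm

For a cylinder, r_cr = k_ins/h = 0.166/20.8 = 0.00798 m = 0.798 cm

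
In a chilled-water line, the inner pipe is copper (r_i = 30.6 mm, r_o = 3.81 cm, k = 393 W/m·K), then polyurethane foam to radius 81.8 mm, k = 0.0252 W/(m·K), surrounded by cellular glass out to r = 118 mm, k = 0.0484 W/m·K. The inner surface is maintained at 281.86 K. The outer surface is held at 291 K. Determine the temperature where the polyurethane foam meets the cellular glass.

T = 289.2 K

Resistance network (inner→outer):
  R'_copper = ln(0.0381/0.0306)/(2πk) = 0.2192/(2π·393) = 8.878×10^-5 m·K/W
  R'_polyurethane foam = ln(0.0818/0.0381)/(2πk) = 0.7641/(2π·0.0252) = 4.826 m·K/W
  R'_cellular glass = ln(0.118/0.0818)/(2πk) = 0.3664/(2π·0.0484) = 1.205 m·K/W
ΣR = 8.878×10^-5 + 4.826 + 1.205 = 6.031 m·K/W
Q' = ΔT/ΣR = (281.86 K − 291 K)/6.031 = -1.516 W/m
From the inner boundary to the polyurethane foam/cellular glass interface, ΣR_partial = 4.826 m·K/W.
T_interface = T_in − Q'·ΣR_partial = 281.86 K − (-1.516)(4.826) = 289.2 K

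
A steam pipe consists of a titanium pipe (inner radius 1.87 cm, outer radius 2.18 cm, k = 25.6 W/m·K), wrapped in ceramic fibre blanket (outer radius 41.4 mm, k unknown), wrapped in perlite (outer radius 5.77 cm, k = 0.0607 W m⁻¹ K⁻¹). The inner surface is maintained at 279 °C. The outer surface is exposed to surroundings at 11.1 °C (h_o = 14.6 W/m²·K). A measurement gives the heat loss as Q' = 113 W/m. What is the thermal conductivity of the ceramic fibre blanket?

ΣR = ΔT/Q' = |279 − 11.1|/113 = 2.371 m·K/W
Known resistances:
  R'_titanium = ln(0.0218/0.0187)/(2πk) = 0.1534/(2π·25.6) = 9.536×10^-4 m·K/W
  R'_perlite = ln(0.0577/0.0414)/(2πk) = 0.3320/(2π·0.0607) = 0.8704 m·K/W
  R'_conv,out = 1/(2πr h) = 1/(2π·0.0577·14.6) = 0.1889 m·K/W
R_ceramic fibre blanket = ΣR − ΣR_known = 2.371 − 1.060 = 1.311 m·K/W
ln(r₂/r₁)/(2πk) = 1.311 ⇒ k = 0.6414/(2π·1.311) = 0.0779 W/m·K

k = 0.0779 W/m·K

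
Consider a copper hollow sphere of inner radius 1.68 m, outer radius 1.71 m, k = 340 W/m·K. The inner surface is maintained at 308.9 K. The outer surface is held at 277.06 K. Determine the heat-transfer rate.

Q = 13000 kW

Q = 4πk·ΔT/(1/r₁ − 1/r₂) = 4π × 340 × 31.84 / (1/1.68 − 1/1.71) = 1.30×10^7 W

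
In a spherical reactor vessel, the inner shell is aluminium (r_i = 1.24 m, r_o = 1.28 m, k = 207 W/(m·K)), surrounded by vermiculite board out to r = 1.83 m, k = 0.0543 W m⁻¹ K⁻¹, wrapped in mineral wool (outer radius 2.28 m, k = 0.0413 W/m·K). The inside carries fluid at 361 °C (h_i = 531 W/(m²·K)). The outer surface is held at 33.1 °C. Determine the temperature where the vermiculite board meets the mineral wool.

T = 157 °C

Treat each layer as a resistance in series:
  R_conv,in = 1/(4πr²h) = 1/(4π·1.24²·531) = 9.747×10^-5 K/W
  R_aluminium = (1/1.24 − 1/1.28)/(4πk) = 0.02520/(4π·207) = 9.688×10^-6 K/W
  R_vermiculite board = (1/1.28 − 1/1.83)/(4πk) = 0.2348/(4π·0.0543) = 0.3441 K/W
  R_mineral wool = (1/1.83 − 1/2.28)/(4πk) = 0.1079/(4π·0.0413) = 0.2078 K/W
ΣR = 9.747×10^-5 + 9.688×10^-6 + 0.3441 + 0.2078 = 0.5520 K/W
Q = ΔT/ΣR = (361 °C − 33.1 °C)/0.5520 = 594.0 W
From the inner boundary to the vermiculite board/mineral wool interface, ΣR_partial = 0.3442 K/W.
T_interface = T_in − Q·ΣR_partial = 361 °C − (594.0)(0.3442) = 157 °C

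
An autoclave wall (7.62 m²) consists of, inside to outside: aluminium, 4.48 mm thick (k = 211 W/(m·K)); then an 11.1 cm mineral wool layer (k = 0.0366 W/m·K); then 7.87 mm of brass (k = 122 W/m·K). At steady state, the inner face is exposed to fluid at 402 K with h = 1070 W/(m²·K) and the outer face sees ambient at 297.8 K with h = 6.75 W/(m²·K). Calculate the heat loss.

Q = 250 W

Series thermal resistances, inner to outer:
  R_conv,in = 1/(hA) = 1/(1070·7.62) = 1.226×10^-4 K/W
  R_aluminium = L/(kA) = 0.00448/(211·7.62) = 2.786×10^-6 K/W
  R_mineral wool = L/(kA) = 0.111/(0.0366·7.62) = 0.3980 K/W
  R_brass = L/(kA) = 0.00787/(122·7.62) = 8.466×10^-6 K/W
  R_conv,out = 1/(hA) = 1/(6.75·7.62) = 0.01944 K/W
ΣR = 1.226×10^-4 + 2.786×10^-6 + 0.3980 + 8.466×10^-6 + 0.01944 = 0.4176 K/W
Q = ΔT/ΣR = (402 K − 297.8 K)/0.4176 = 250 W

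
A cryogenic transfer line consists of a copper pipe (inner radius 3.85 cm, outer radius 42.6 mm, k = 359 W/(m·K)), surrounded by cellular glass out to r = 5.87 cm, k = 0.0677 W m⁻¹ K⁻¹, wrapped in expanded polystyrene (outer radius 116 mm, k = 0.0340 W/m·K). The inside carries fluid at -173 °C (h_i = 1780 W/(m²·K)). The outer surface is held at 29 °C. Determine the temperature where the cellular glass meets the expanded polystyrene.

T = -134 °C

Resistance network (inner→outer):
  R'_conv,in = 1/(2πr h) = 1/(2π·0.0385·1780) = 0.002322 m·K/W
  R'_copper = ln(0.0426/0.0385)/(2πk) = 0.1012/(2π·359) = 4.486×10^-5 m·K/W
  R'_cellular glass = ln(0.0587/0.0426)/(2πk) = 0.3206/(2π·0.0677) = 0.7537 m·K/W
  R'_expanded polystyrene = ln(0.116/0.0587)/(2πk) = 0.6812/(2π·0.0340) = 3.188 m·K/W
ΣR = 0.002322 + 4.486×10^-5 + 0.7537 + 3.188 = 3.944 m·K/W
Q' = ΔT/ΣR = (-173 °C − 29 °C)/3.944 = -51.22 W/m
From the inner boundary to the cellular glass/expanded polystyrene interface, ΣR_partial = 0.7561 m·K/W.
T_interface = T_in − Q'·ΣR_partial = -173 °C − (-51.22)(0.7561) = -134 °C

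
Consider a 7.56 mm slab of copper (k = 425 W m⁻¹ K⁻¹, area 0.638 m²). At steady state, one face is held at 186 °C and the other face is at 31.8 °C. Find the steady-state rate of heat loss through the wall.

Q = kA·ΔT/L = 425 × 0.638 × |186 °C − 31.8 °C| / 0.00756 = 5.53×10^6 W

Q = 5530 kW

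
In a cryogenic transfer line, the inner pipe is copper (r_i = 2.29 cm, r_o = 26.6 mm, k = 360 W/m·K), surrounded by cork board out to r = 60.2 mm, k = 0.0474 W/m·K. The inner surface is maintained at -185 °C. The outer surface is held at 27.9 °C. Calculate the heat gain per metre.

Series thermal resistances, inner to outer:
  R'_copper = ln(0.0266/0.0229)/(2πk) = 0.1498/(2π·360) = 6.621×10^-5 m·K/W
  R'_cork board = ln(0.0602/0.0266)/(2πk) = 0.8168/(2π·0.0474) = 2.742 m·K/W
ΣR = 6.621×10^-5 + 2.742 = 2.742 m·K/W
Q' = ΔT/ΣR = (-185 °C − 27.9 °C)/2.742 = -77.6 W/m
(Negative Q' ⇒ heat flows inward; heat gain = 77.6 W/m.)

Q' = 77.6 W/m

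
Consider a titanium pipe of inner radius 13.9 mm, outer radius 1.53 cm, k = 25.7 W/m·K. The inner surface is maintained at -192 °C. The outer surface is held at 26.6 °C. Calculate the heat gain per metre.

Q' = 368 kW/m

Q' = 2πk·ΔT/ln(r₂/r₁) = 2π × 25.7 × 218.6 / ln(0.0153/0.0139) = 3.68×10^5 W/m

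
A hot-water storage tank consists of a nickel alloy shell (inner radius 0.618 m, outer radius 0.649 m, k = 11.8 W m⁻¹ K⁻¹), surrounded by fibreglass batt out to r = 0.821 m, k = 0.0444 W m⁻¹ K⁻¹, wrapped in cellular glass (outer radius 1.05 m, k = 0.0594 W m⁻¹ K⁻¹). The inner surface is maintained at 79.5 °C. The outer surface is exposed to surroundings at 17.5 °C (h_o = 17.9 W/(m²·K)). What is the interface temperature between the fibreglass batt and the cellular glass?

Series thermal resistances, inner to outer:
  R_nickel alloy = (1/0.618 − 1/0.649)/(4πk) = 0.07729/(4π·11.8) = 5.212×10^-4 K/W
  R_fibreglass batt = (1/0.649 − 1/0.821)/(4πk) = 0.3228/(4π·0.0444) = 0.5786 K/W
  R_cellular glass = (1/0.821 − 1/1.05)/(4πk) = 0.2656/(4π·0.0594) = 0.3559 K/W
  R_conv,out = 1/(4πr²h) = 1/(4π·1.05²·17.9) = 0.004032 K/W
ΣR = 5.212×10^-4 + 0.5786 + 0.3559 + 0.004032 = 0.9391 K/W
Q = ΔT/ΣR = (79.5 °C − 17.5 °C)/0.9391 = 66.02 W
From the inner boundary to the fibreglass batt/cellular glass interface, ΣR_partial = 0.5791 K/W.
T_interface = T_in − Q·ΣR_partial = 79.5 °C − (66.02)(0.5791) = 41.3 °C

T = 41.3 °C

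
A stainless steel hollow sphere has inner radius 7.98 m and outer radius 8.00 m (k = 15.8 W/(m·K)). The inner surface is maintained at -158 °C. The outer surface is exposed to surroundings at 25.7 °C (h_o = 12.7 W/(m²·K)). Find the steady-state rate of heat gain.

Q = 1850 kW

Treat each layer as a resistance in series:
  R_stainless steel = (1/7.98 − 1/8.00)/(4πk) = 3.133×10^-4/(4π·15.8) = 1.578×10^-6 K/W
  R_conv,out = 1/(4πr²h) = 1/(4π·8.00²·12.7) = 9.791×10^-5 K/W
ΣR = 1.578×10^-6 + 9.791×10^-5 = 9.949×10^-5 K/W
Q = ΔT/ΣR = (-158 °C − 25.7 °C)/9.949×10^-5 = -1.85×10^6 W
(Negative Q ⇒ heat flows inward; heat gain = 1.85×10^6 W.)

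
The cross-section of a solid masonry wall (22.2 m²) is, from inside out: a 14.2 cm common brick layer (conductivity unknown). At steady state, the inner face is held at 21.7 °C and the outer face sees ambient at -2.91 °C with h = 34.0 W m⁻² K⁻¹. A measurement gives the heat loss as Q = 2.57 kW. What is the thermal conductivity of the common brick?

k = 0.775 W/m·K

ΣR = ΔT/Q = |21.7 − -2.91|/2570 = 0.009576 K/W
Known resistances:
  R_conv,out = 1/(hA) = 1/(34.0·22.2) = 0.001325 K/W
R_common brick = ΣR − ΣR_known = 0.009576 − 0.001325 = 0.008251 K/W
L/(kA) = 0.008251 ⇒ k = 0.142/(0.008251·22.2) = 0.775 W/m·K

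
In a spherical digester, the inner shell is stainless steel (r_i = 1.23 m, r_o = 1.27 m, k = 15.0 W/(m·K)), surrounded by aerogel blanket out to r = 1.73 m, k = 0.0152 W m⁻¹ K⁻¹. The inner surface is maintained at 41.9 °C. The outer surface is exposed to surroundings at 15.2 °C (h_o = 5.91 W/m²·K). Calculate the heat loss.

Q = 24.3 W

Resistance network (inner→outer):
  R_stainless steel = (1/1.23 − 1/1.27)/(4πk) = 0.02561/(4π·15.0) = 1.358×10^-4 K/W
  R_aerogel blanket = (1/1.27 − 1/1.73)/(4πk) = 0.2094/(4π·0.0152) = 1.096 K/W
  R_conv,out = 1/(4πr²h) = 1/(4π·1.73²·5.91) = 0.004499 K/W
ΣR = 1.358×10^-4 + 1.096 + 0.004499 = 1.101 K/W
Q = ΔT/ΣR = (41.9 °C − 15.2 °C)/1.101 = 24.3 W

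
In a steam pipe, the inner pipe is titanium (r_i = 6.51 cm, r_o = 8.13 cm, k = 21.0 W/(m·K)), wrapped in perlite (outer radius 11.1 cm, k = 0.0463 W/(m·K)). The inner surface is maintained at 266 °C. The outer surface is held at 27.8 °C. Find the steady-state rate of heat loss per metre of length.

Treat each layer as a resistance in series:
  R'_titanium = ln(0.0813/0.0651)/(2πk) = 0.2222/(2π·21.0) = 0.001684 m·K/W
  R'_perlite = ln(0.111/0.0813)/(2πk) = 0.3114/(2π·0.0463) = 1.070 m·K/W
ΣR = 0.001684 + 1.070 = 1.072 m·K/W
Q' = ΔT/ΣR = (266 °C − 27.8 °C)/1.072 = 222 W/m

Q' = 222 W/m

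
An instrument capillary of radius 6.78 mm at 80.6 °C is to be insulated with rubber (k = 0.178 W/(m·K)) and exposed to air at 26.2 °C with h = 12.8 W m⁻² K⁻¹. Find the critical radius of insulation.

r_cr = 1.39 cm

For a cylinder, r_cr = k_ins/h = 0.178/12.8 = 0.0139 m = 1.39 cm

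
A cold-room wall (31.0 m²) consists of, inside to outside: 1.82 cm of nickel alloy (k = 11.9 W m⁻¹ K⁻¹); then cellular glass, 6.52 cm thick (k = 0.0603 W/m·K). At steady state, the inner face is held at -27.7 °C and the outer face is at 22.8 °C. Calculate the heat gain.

Q = 1450 W

Treat each layer as a resistance in series:
  R_nickel alloy = L/(kA) = 0.0182/(11.9·31.0) = 4.934×10^-5 K/W
  R_cellular glass = L/(kA) = 0.0652/(0.0603·31.0) = 0.03488 K/W
ΣR = 4.934×10^-5 + 0.03488 = 0.03493 K/W
Q = ΔT/ΣR = (-27.7 °C − 22.8 °C)/0.03493 = -1450 W
(Negative Q ⇒ heat flows inward; heat gain = 1450 W.)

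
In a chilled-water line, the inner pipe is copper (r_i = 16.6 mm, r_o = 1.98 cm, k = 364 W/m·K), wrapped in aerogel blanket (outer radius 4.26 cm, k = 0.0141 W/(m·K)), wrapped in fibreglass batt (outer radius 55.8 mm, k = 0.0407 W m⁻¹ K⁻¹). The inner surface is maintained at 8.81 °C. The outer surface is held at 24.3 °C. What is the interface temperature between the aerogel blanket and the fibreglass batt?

T = 22.6 °C

Resistance network (inner→outer):
  R'_copper = ln(0.0198/0.0166)/(2πk) = 0.1763/(2π·364) = 7.708×10^-5 m·K/W
  R'_aerogel blanket = ln(0.0426/0.0198)/(2πk) = 0.7662/(2π·0.0141) = 8.648 m·K/W
  R'_fibreglass batt = ln(0.0558/0.0426)/(2πk) = 0.2699/(2π·0.0407) = 1.056 m·K/W
ΣR = 7.708×10^-5 + 8.648 + 1.056 = 9.704 m·K/W
Q' = ΔT/ΣR = (8.81 °C − 24.3 °C)/9.704 = -1.596 W/m
From the inner boundary to the aerogel blanket/fibreglass batt interface, ΣR_partial = 8.648 m·K/W.
T_interface = T_in − Q'·ΣR_partial = 8.81 °C − (-1.596)(8.648) = 22.6 °C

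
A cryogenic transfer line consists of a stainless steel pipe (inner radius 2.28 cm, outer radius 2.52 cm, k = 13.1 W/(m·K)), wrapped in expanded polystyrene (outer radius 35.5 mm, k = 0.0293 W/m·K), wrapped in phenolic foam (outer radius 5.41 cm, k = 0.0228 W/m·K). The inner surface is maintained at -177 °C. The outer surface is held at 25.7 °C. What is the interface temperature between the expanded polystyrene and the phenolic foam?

T = -98.4 °C

Resistance network (inner→outer):
  R'_stainless steel = ln(0.0252/0.0228)/(2πk) = 0.1001/(2π·13.1) = 0.001216 m·K/W
  R'_expanded polystyrene = ln(0.0355/0.0252)/(2πk) = 0.3427/(2π·0.0293) = 1.861 m·K/W
  R'_phenolic foam = ln(0.0541/0.0355)/(2πk) = 0.4213/(2π·0.0228) = 2.941 m·K/W
ΣR = 0.001216 + 1.861 + 2.941 = 4.803 m·K/W
Q' = ΔT/ΣR = (-177 °C − 25.7 °C)/4.803 = -42.20 W/m
From the inner boundary to the expanded polystyrene/phenolic foam interface, ΣR_partial = 1.862 m·K/W.
T_interface = T_in − Q'·ΣR_partial = -177 °C − (-42.20)(1.862) = -98.4 °C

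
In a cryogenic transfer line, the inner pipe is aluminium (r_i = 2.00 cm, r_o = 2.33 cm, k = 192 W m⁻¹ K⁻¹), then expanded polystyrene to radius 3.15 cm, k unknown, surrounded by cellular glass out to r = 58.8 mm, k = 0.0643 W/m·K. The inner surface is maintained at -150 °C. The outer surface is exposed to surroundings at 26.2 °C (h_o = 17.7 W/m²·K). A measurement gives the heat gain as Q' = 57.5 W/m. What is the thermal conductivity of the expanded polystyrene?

k = 0.0351 W/m·K

ΣR = ΔT/Q' = |-150 − 26.2|/57.5 = 3.064 m·K/W
Known resistances:
  R'_aluminium = ln(0.0233/0.0200)/(2πk) = 0.1527/(2π·192) = 1.266×10^-4 m·K/W
  R'_cellular glass = ln(0.0588/0.0315)/(2πk) = 0.6242/(2π·0.0643) = 1.545 m·K/W
  R'_conv,out = 1/(2πr h) = 1/(2π·0.0588·17.7) = 0.1529 m·K/W
R_expanded polystyrene = ΣR − ΣR_known = 3.064 − 1.698 = 1.366 m·K/W
ln(r₂/r₁)/(2πk) = 1.366 ⇒ k = 0.3015/(2π·1.366) = 0.0351 W/m·K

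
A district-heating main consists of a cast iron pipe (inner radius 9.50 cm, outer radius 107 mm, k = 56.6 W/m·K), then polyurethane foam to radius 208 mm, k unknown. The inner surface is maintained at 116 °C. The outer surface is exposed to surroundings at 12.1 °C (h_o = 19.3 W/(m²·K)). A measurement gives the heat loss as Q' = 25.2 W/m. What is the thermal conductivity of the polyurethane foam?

k = 0.0259 W/m·K

ΣR = ΔT/Q' = |116 − 12.1|/25.2 = 4.123 m·K/W
Known resistances:
  R'_cast iron = ln(0.107/0.0950)/(2πk) = 0.1190/(2π·56.6) = 3.345×10^-4 m·K/W
  R'_conv,out = 1/(2πr h) = 1/(2π·0.208·19.3) = 0.03965 m·K/W
R_polyurethane foam = ΣR − ΣR_known = 4.123 − 0.03998 = 4.083 m·K/W
ln(r₂/r₁)/(2πk) = 4.083 ⇒ k = 0.6647/(2π·4.083) = 0.0259 W/m·K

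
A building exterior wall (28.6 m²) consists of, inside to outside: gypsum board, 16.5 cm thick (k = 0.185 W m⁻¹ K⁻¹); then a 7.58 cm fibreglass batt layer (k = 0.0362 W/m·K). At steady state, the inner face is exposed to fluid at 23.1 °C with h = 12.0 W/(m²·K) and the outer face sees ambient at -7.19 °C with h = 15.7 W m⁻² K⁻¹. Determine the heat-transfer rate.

Q = 277 W

Treat each layer as a resistance in series:
  R_conv,in = 1/(hA) = 1/(12.0·28.6) = 0.002914 K/W
  R_gypsum board = L/(kA) = 0.165/(0.185·28.6) = 0.03119 K/W
  R_fibreglass batt = L/(kA) = 0.0758/(0.0362·28.6) = 0.07321 K/W
  R_conv,out = 1/(hA) = 1/(15.7·28.6) = 0.002227 K/W
ΣR = 0.002914 + 0.03119 + 0.07321 + 0.002227 = 0.1095 K/W
Q = ΔT/ΣR = (23.1 °C − -7.19 °C)/0.1095 = 277 W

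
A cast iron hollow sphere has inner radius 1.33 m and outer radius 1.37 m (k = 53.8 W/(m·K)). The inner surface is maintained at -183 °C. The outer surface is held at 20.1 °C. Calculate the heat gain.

Q = 4πk·ΔT/(1/r₁ − 1/r₂) = 4π × 53.8 × 203.1 / (1/1.33 − 1/1.37) = 6.25×10^6 W

Q = 6.25×10^6 W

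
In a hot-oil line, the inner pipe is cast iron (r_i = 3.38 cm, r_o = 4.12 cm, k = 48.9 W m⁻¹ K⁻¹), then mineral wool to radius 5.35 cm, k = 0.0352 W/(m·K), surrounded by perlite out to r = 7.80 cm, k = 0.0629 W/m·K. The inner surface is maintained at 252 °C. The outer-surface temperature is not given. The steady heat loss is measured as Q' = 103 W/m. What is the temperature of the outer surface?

Series resistances:
  R'_cast iron = ln(0.0412/0.0338)/(2πk) = 0.1980/(2π·48.9) = 6.444×10^-4 m·K/W
  R'_mineral wool = ln(0.0535/0.0412)/(2πk) = 0.2612/(2π·0.0352) = 1.181 m·K/W
  R'_perlite = ln(0.0780/0.0535)/(2πk) = 0.3770/(2π·0.0629) = 0.9540 m·K/W
ΣR = 2.136 m·K/W
ΔT = Q'·ΣR = 103 × 2.136 = 220.0 K
Heat flows outward, so T_out = T_in − ΔT = 252 − 220.0 = 32.0 °C

T_out = 32.0 °C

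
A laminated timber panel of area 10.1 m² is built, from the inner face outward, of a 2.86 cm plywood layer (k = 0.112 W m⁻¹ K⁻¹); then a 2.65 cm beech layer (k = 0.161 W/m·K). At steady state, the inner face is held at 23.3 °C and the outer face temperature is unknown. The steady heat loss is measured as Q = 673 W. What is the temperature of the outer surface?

T_out = -4.68 °C

Sum the resistances:
  R_plywood = L/(kA) = 0.0286/(0.112·10.1) = 0.02528 K/W
  R_beech = L/(kA) = 0.0265/(0.161·10.1) = 0.01630 K/W
ΣR = 0.04158 K/W
ΔT = Q·ΣR = 673 × 0.04158 = 27.98 K
Heat flows outward, so T_out = T_in − ΔT = 23.3 − 27.98 = -4.68 °C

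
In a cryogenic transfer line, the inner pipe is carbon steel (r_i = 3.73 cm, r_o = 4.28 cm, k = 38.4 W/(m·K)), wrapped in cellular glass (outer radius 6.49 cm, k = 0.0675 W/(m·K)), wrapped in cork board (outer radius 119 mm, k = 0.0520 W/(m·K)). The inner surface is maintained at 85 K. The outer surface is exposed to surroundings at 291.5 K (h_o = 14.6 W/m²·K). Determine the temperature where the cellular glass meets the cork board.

T = 154 K

Resistance network (inner→outer):
  R'_carbon steel = ln(0.0428/0.0373)/(2πk) = 0.1375/(2π·38.4) = 5.701×10^-4 m·K/W
  R'_cellular glass = ln(0.0649/0.0428)/(2πk) = 0.4163/(2π·0.0675) = 0.9816 m·K/W
  R'_cork board = ln(0.119/0.0649)/(2πk) = 0.6063/(2π·0.0520) = 1.856 m·K/W
  R'_conv,out = 1/(2πr h) = 1/(2π·0.119·14.6) = 0.09161 m·K/W
ΣR = 5.701×10^-4 + 0.9816 + 1.856 + 0.09161 = 2.930 m·K/W
Q' = ΔT/ΣR = (85 K − 291.5 K)/2.930 = -70.48 W/m
From the inner boundary to the cellular glass/cork board interface, ΣR_partial = 0.9822 m·K/W.
T_interface = T_in − Q'·ΣR_partial = 85 K − (-70.48)(0.9822) = 154 K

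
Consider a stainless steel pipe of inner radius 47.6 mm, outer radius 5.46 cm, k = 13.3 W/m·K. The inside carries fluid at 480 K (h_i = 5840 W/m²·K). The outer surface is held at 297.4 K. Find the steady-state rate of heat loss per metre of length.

Resistance network (inner→outer):
  R'_conv,in = 1/(2πr h) = 1/(2π·0.0476·5840) = 5.725×10^-4 m·K/W
  R'_stainless steel = ln(0.0546/0.0476)/(2πk) = 0.1372/(2π·13.3) = 0.001642 m·K/W
ΣR = 5.725×10^-4 + 0.001642 = 0.002214 m·K/W
Q' = ΔT/ΣR = (480 K − 297.4 K)/0.002214 = 82500 W/m

Q' = 82500 W/m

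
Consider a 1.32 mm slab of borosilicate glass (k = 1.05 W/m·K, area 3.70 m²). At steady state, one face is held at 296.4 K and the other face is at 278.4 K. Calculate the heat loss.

Q = kA·ΔT/L = 1.05 × 3.70 × |296.4 K − 278.4 K| / 0.00132 = 53000 W

Q = 53.0 kW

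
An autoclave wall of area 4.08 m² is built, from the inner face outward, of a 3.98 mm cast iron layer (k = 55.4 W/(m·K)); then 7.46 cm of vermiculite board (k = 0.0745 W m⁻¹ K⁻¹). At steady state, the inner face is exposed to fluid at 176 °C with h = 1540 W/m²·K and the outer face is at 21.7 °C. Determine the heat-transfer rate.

Q = 628 W

Treat each layer as a resistance in series:
  R_conv,in = 1/(hA) = 1/(1540·4.08) = 1.592×10^-4 K/W
  R_cast iron = L/(kA) = 0.00398/(55.4·4.08) = 1.761×10^-5 K/W
  R_vermiculite board = L/(kA) = 0.0746/(0.0745·4.08) = 0.2454 K/W
ΣR = 1.592×10^-4 + 1.761×10^-5 + 0.2454 = 0.2456 K/W
Q = ΔT/ΣR = (176 °C − 21.7 °C)/0.2456 = 628 W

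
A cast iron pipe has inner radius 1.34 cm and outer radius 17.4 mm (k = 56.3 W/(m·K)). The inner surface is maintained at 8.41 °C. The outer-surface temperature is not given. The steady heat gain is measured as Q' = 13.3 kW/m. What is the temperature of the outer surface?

T_out = 18.2 °C

Sum the resistances:
  R'_cast iron = ln(0.0174/0.0134)/(2πk) = 0.2612/(2π·56.3) = 7.384×10^-4 m·K/W
ΣR = 7.384×10^-4 m·K/W
ΔT = Q'·ΣR = 13300 × 7.384×10^-4 = 9.821 K
Heat flows inward, so T_out = T_in + ΔT = 8.41 + 9.821 = 18.2 °C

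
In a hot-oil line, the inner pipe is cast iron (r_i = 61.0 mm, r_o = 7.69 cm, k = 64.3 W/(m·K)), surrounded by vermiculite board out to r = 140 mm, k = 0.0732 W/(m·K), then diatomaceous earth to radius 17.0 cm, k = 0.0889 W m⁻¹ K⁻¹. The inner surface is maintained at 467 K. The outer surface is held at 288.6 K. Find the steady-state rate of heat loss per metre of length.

Series thermal resistances, inner to outer:
  R'_cast iron = ln(0.0769/0.0610)/(2πk) = 0.2316/(2π·64.3) = 5.733×10^-4 m·K/W
  R'_vermiculite board = ln(0.140/0.0769)/(2πk) = 0.5991/(2π·0.0732) = 1.303 m·K/W
  R'_diatomaceous earth = ln(0.170/0.140)/(2πk) = 0.1942/(2π·0.0889) = 0.3476 m·K/W
ΣR = 5.733×10^-4 + 1.303 + 0.3476 = 1.651 m·K/W
Q' = ΔT/ΣR = (467 K − 288.6 K)/1.651 = 108 W/m

Q' = 108 W/m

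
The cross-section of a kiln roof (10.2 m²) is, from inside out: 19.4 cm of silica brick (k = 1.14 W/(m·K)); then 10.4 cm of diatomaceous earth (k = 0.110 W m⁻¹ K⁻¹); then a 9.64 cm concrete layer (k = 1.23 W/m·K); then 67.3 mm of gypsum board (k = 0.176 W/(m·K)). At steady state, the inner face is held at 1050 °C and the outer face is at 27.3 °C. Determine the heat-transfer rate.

Q = 6.62 kW

Series thermal resistances, inner to outer:
  R_silica brick = L/(kA) = 0.194/(1.14·10.2) = 0.01668 K/W
  R_diatomaceous earth = L/(kA) = 0.104/(0.110·10.2) = 0.09269 K/W
  R_concrete = L/(kA) = 0.0964/(1.23·10.2) = 0.007684 K/W
  R_gypsum board = L/(kA) = 0.0673/(0.176·10.2) = 0.03749 K/W
ΣR = 0.01668 + 0.09269 + 0.007684 + 0.03749 = 0.1545 K/W
Q = ΔT/ΣR = (1050 °C − 27.3 °C)/0.1545 = 6620 W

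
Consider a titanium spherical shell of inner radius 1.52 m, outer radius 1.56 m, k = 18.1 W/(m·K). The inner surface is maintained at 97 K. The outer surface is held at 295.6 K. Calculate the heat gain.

Q = 2680 kW

Q = 4πk·ΔT/(1/r₁ − 1/r₂) = 4π × 18.1 × 198.6 / (1/1.52 − 1/1.56) = 2.68×10^6 W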